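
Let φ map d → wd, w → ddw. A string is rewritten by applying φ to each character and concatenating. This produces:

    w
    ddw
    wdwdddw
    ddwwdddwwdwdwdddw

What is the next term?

φ(ddwwdddwwdwdwdddw) expands symbol-by-symbol to wd wd ddw ddw wd wd wd ddw ddw wd ddw wd ddw wd wd wd ddw; joining the 17 pieces gives the next term.

wdwdddwddwwdwdwdddwddwwdddwwdddwwdwdwdddw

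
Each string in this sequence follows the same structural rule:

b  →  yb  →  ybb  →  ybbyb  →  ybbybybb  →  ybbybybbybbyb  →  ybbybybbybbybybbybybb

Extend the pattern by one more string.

ybbybybbybbybybbybybbybbybybbybbyb

Each term (from the third on) is the previous term followed by the one before it: term 3 = yb·b = ybb.
Continuing: ybbybybbybbybybbybybb · ybbybybbybbyb gives term 8.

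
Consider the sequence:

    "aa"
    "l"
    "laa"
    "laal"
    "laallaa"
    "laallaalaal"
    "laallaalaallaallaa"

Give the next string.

laallaalaallaallaalaallaalaal

This is a Fibonacci-style word recurrence s(k) = s(k−1)·s(k−2): e.g. l·aa = laa.
Continuing: laallaalaallaallaa · laallaalaal gives term 8.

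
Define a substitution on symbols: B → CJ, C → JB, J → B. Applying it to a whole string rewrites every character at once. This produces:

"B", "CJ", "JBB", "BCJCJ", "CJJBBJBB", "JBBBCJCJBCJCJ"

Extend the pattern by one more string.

Rewriting the 13 symbols of JBBBCJCJBCJCJ one by one yields B CJ CJ CJ JB B JB B CJ JB B JB B; concatenated:

BCJCJCJJBBJBBCJJBBJBB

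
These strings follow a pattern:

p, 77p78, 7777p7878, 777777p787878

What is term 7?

s(k+1) = 77·s(k)·78, so each term gains 77 as a prefix and 78 as a suffix.
From 777777p787878, 3 further steps: 777777p787878 → 77777777p78787878 → 7777777777p7878787878 → (answer).

777777777777p787878787878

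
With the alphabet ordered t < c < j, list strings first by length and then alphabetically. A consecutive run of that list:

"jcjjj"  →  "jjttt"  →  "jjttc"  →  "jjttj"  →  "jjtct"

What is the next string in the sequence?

Treat jjtct as a base-3 numeral over the given alphabet and add one, carrying through any trailing j's.

jjtcc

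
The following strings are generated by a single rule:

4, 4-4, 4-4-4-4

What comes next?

s(k+1) = s(k)·-·s(k) — each term doubles the last with '-' between the halves.
One more doubling of 4-4-4-4 gives the answer.

4-4-4-4-4-4-4-4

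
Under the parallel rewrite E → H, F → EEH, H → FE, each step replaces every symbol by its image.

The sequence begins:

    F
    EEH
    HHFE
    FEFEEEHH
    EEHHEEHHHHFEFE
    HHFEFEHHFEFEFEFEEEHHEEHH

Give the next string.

Rewriting the 24 symbols of HHFEFEHHFEFEFEFEEEHHEEHH one by one yields FE FE EEH H EEH H FE FE EEH H EEH H EEH H EEH H H H FE FE H H FE FE; concatenated:

FEFEEEHHEEHHFEFEEEHHEEHHEEHHEEHHHHFEFEHHFEFE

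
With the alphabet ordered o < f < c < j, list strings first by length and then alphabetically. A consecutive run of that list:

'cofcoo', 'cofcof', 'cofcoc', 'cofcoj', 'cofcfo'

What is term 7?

cofcfc

Continuing the enumeration 2 steps past cofcfo: cofcfo → cofcff → (answer).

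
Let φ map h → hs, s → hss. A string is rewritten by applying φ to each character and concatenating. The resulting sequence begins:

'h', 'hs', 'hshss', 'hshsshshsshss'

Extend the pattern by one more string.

Applying the rule to each of the 13 symbols of hshsshshsshss gives the pieces hs hss hs hss hss hs hss hs hss hss hs hss hss, which concatenate to the answer.

hshsshshsshsshshsshshsshsshshsshss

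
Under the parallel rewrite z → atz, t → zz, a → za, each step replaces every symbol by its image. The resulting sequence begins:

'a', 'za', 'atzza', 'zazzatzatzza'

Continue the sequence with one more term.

atzzaatzatzzazzatzzazzatzatzza

Rewriting each symbol of zazzatzatzza: z→atz, a→za, z→atz, z→atz, a→za, t→zz, z→atz, a→za, t→zz, z→atz, z→atz, a→za, which concatenates to atz za atz atz za zz atz za zz atz atz za.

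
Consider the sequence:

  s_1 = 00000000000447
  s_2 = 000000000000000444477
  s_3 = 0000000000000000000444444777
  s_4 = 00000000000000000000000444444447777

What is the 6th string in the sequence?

0000000000000000000000000000000444444444444777777

Reading off run lengths: 0 runs 11, 15, 19, 23; 4 runs 2, 4, 6, 8; 7 runs 1, 2, 3, 4 — each is linear in n, where the shown terms are n = 2, 3, 4, 5.
At n = 7 the blocks have lengths 31, 12, 6.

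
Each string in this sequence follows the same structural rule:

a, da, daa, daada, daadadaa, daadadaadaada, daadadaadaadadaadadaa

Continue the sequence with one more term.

From term 3 onward, concatenate the last term with the second-to-last: da·a = daa, daa·da = daada, …
The next term joins daadadaadaadadaadadaa and daadadaadaada.

daadadaadaadadaadadaadaadadaadaada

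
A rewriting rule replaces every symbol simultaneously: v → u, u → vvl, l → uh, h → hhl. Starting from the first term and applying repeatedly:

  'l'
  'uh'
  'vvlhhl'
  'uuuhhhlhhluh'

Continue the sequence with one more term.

vvlvvlvvlhhlhhlhhluhhhlhhluhvvlhhl

Apply φ to uuuhhhlhhluh symbol by symbol: u→vvl, u→vvl, u→vvl, h→hhl, h→hhl, h→hhl, l→uh, h→hhl, h→hhl, l→uh, u→vvl, h→hhl; joined: vvl vvl vvl hhl hhl hhl uh hhl hhl uh vvl hhl.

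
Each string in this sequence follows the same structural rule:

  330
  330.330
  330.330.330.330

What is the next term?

330.330.330.330.330.330.330.330

s(k+1) = s(k)·.·s(k) — each term doubles the last with '.' between the halves.
So the next term is two copies of 330.330.330.330 with '.' between the halves.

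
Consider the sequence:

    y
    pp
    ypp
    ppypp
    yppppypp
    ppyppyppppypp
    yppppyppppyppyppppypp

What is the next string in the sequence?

ppyppyppppyppyppppyppppyppyppppypp

Each term (from the third on) is the two preceding terms concatenated in order: term 3 = y·pp = ypp.
The next term joins ppyppyppppypp and yppppyppppyppyppppypp.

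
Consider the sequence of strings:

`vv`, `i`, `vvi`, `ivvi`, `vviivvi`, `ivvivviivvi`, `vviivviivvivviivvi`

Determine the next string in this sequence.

ivvivviivvivviivviivvivviivvi

Each term (from the third on) is the two preceding terms concatenated in order: term 3 = vv·i = vvi.
Continuing: ivvivviivvi · vviivviivvivviivvi gives term 8.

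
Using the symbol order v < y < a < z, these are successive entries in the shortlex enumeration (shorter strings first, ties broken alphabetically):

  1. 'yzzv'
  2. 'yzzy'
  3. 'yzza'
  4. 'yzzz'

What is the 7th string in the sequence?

avva

Continuing the enumeration 3 steps past yzzz: yzzz → avvv → avvy → (answer).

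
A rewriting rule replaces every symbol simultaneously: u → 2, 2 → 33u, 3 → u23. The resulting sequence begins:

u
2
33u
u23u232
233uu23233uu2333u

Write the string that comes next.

Replace each of the 17 characters of 233uu23233uu2333u in place — 33u u23 u23 2 2 33u u23 33u u23 u23 2 2 33u u23 u23 u23 2 — and concatenate.

33uu23u232233uu2333uu23u232233uu23u23u232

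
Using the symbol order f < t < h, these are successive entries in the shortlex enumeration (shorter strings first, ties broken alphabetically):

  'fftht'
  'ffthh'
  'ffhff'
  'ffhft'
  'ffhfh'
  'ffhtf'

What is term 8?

ffhth

Stepping forward 2 times from ffhtf: ffhtf → ffhtt, then the target.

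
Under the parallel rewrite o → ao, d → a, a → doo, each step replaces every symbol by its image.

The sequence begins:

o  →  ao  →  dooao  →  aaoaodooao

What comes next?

doodooaodooaoaaoaodooao

Expanding aaoaodooao: a→doo, a→doo, o→ao, a→doo, o→ao, d→a, o→ao, o→ao, a→doo, o→ao. Concatenated: doo doo ao doo ao a ao ao doo ao.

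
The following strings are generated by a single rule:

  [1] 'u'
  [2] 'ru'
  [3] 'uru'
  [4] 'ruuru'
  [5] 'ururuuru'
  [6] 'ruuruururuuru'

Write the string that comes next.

ururuururuuruururuuru

Each term (from the third on) is the two preceding terms concatenated in order: term 3 = u·ru = uru.
The next term joins ururuuru and ruuruururuuru.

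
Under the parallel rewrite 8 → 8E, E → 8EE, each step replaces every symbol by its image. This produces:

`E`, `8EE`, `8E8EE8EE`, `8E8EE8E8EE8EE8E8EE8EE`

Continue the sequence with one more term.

8E8EE8E8EE8EE8E8EE8E8EE8EE8E8EE8EE8E8EE8E8EE8EE8E8EE8EE

Replace each of the 21 characters of 8E8EE8E8EE8EE8E8EE8EE in place — 8E 8EE 8E 8EE 8EE 8E 8EE 8E 8EE 8EE 8E 8EE 8EE 8E 8EE 8E 8EE 8EE 8E 8EE 8EE — and concatenate.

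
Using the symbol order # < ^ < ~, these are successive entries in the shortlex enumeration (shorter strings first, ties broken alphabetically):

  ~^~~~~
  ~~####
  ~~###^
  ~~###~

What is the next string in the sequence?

~~##^#

Treat ~~###~ as a base-3 numeral over the given alphabet and add one, carrying through any trailing ~'s.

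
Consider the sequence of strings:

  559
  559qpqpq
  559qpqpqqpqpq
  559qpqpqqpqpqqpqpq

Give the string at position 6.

The strings grow by a fixed suffix qpqpq each time.
From 559qpqpqqpqpqqpqpq, 2 further steps: 559qpqpqqpqpqqpqpq → 559qpqpqqpqpqqpqpqqpqpq → (answer).

559qpqpqqpqpqqpqpqqpqpqqpqpq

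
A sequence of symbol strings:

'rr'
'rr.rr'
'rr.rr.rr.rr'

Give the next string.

s(k+1) = s(k)·.·s(k) — each term doubles the last with '.' between the halves.
So the next term is two copies of rr.rr.rr.rr with '.' between the halves.

rr.rr.rr.rr.rr.rr.rr.rr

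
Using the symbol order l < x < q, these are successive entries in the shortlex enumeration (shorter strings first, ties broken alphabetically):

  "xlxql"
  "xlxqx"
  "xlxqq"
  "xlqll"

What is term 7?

Advancing 3 positions from xlqll through xlqll → xlqlx → xlqlq reaches term 7.

xlqxl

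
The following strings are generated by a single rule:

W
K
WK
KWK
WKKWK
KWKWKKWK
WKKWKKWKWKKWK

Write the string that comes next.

Each term (from the third on) is the two preceding terms concatenated in order: term 3 = W·K = WK.
Continuing: KWKWKKWK · WKKWKKWKWKKWK gives term 8.

KWKWKKWKWKKWKKWKWKKWK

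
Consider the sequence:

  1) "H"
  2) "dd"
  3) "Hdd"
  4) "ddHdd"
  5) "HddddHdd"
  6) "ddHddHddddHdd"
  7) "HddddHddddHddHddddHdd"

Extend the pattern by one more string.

ddHddHddddHddHddddHddddHddHddddHdd

From term 3 onward, concatenate the second-to-last term with the last: H·dd = Hdd, dd·Hdd = ddHdd, …
The next term joins ddHddHddddHdd and HddddHddddHddHddddHdd.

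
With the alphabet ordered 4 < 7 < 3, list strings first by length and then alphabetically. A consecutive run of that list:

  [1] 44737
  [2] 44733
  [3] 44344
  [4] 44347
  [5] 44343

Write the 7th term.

Continuing the enumeration 2 steps past 44343: 44343 → 44374 → (answer).

44377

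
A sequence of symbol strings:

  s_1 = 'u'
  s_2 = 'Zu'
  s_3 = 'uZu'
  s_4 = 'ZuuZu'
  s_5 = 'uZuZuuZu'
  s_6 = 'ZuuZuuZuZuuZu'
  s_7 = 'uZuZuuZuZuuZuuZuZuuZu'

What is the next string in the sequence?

From term 3 onward, concatenate the second-to-last term with the last: u·Zu = uZu, Zu·uZu = ZuuZu, …
Continuing: ZuuZuuZuZuuZu · uZuZuuZuZuuZuuZuZuuZu gives term 8.

ZuuZuuZuZuuZuuZuZuuZuZuuZuuZuZuuZu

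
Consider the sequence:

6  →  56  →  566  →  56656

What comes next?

56656566

From term 3 onward, concatenate the last term with the second-to-last: 56·6 = 566, 566·56 = 56656, …
So term 5 is 56656·566.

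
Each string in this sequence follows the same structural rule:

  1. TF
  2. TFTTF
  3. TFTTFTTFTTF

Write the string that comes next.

Each string is two copies of the previous one joined by 'T'.
Doubling TFTTFTTFTTF with 'T' between the halves:

TFTTFTTFTTFTTFTTFTTFTTF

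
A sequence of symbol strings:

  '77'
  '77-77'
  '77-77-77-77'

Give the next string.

77-77-77-77-77-77-77-77

Every step duplicates the string with '-' between the halves.
So the next term is two copies of 77-77-77-77 with '-' between the halves.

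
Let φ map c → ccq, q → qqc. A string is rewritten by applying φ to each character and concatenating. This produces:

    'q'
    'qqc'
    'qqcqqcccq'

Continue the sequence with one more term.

Rewriting each symbol of qqcqqcccq: q→qqc, q→qqc, c→ccq, q→qqc, q→qqc, c→ccq, c→ccq, c→ccq, q→qqc, which concatenates to qqc qqc ccq qqc qqc ccq ccq ccq qqc.

qqcqqcccqqqcqqcccqccqccqqqc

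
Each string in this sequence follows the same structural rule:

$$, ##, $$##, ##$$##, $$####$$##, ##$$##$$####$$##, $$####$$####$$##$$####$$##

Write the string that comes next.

From term 3 onward, concatenate the second-to-last term with the last: $$·## = $$##, ##·$$## = ##$$##, …
So term 8 is ##$$##$$####$$##·$$####$$####$$##$$####$$##.

##$$##$$####$$##$$####$$####$$##$$####$$##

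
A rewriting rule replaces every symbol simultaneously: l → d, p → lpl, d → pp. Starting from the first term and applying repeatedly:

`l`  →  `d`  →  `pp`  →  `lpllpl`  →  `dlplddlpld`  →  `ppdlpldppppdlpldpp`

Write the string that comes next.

lpllplppdlpldpplpllpllpllplppdlpldpplpllpl

Applying the rule to each of the 18 symbols of ppdlpldppppdlpldpp gives the pieces lpl lpl pp d lpl d pp lpl lpl lpl lpl pp d lpl d pp lpl lpl, which concatenate to the answer.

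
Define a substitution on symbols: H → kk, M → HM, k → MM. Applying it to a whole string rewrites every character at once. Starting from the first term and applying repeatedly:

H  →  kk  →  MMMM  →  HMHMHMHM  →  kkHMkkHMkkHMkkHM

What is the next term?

Applying the rule to each of the 16 symbols of kkHMkkHMkkHMkkHM gives the pieces MM MM kk HM MM MM kk HM MM MM kk HM MM MM kk HM, which concatenate to the answer.

MMMMkkHMMMMMkkHMMMMMkkHMMMMMkkHM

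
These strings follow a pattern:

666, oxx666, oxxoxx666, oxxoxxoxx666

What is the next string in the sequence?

Each term is the previous one with oxx prepended.
So the next term is oxx·oxxoxxoxx666.

oxxoxxoxxoxx666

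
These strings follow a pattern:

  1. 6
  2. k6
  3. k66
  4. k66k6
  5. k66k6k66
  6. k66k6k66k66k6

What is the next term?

This is a Fibonacci-style word recurrence s(k) = s(k−1)·s(k−2): e.g. k6·6 = k66.
The next term joins k66k6k66k66k6 and k66k6k66.

k66k6k66k66k6k66k6k66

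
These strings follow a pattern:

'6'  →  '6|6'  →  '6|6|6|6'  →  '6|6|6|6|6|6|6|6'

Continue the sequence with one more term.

Every step duplicates the string with '|' between the halves.
Doubling 6|6|6|6|6|6|6|6 with '|' between the halves:

6|6|6|6|6|6|6|6|6|6|6|6|6|6|6|6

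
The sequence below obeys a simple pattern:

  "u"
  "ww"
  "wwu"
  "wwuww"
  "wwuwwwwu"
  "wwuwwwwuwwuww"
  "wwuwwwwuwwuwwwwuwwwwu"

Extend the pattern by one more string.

Each term (from the third on) is the previous term followed by the one before it: term 3 = ww·u = wwu.
The next term joins wwuwwwwuwwuwwwwuwwwwu and wwuwwwwuwwuww.

wwuwwwwuwwuwwwwuwwwwuwwuwwwwuwwuww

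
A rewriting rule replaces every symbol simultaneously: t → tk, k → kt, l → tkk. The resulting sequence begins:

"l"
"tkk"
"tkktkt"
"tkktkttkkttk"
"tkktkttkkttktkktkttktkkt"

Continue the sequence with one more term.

Applying the rule to each of the 24 symbols of tkktkttkkttktkktkttktkkt gives the pieces tk kt kt tk kt tk tk kt kt tk tk kt tk kt kt tk kt tk tk kt tk kt kt tk, which concatenate to the answer.

tkktkttkkttktkktkttktkkttkktkttkkttktkkttkktkttk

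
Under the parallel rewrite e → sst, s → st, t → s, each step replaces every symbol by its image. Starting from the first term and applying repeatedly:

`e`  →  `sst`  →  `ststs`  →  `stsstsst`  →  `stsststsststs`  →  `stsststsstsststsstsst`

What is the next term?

Rewriting the 21 symbols of stsststsstsststsstsst one by one yields st s st st s st s st st s st st s st s st st s st st s; concatenated:

stsststsstsststsststsstsststsststs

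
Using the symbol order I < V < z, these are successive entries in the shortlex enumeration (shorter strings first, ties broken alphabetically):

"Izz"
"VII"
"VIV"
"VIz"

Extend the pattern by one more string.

VVI

The successor of VIz increments the rightmost position that isn't already z and resets every position after it to I.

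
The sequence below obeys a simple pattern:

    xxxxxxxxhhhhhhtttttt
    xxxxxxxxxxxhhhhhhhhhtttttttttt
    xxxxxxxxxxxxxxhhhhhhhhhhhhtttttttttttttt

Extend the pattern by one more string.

The n-th term is 3n+2 x's then 3n h's then 4n-2 t's, where the shown terms are n = 2, 3, 4.
At n = 5 the blocks have lengths 17, 15, 18.

xxxxxxxxxxxxxxxxxhhhhhhhhhhhhhhhtttttttttttttttttt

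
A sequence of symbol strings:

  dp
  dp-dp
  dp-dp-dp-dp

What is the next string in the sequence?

Every step duplicates the string with '-' between the halves.
Doubling dp-dp-dp-dp with '-' between the halves:

dp-dp-dp-dp-dp-dp-dp-dp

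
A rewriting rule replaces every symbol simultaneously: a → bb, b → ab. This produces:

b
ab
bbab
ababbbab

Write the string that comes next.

bbabbbabababbbab

Apply φ to ababbbab symbol by symbol: a→bb, b→ab, a→bb, b→ab, b→ab, b→ab, a→bb, b→ab; joined: bb ab bb ab ab ab bb ab.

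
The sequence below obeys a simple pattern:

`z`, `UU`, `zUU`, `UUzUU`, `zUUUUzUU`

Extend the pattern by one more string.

UUzUUzUUUUzUU

Each term (from the third on) is the two preceding terms concatenated in order: term 3 = z·UU = zUU.
The next term joins UUzUU and zUUUUzUU.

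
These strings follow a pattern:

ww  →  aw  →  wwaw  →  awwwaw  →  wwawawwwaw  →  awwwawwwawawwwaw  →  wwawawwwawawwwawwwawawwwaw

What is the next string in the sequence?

Each term (from the third on) is the two preceding terms concatenated in order: term 3 = ww·aw = wwaw.
Continuing: awwwawwwawawwwaw · wwawawwwawawwwawwwawawwwaw gives term 8.

awwwawwwawawwwawwwawawwwawawwwawwwawawwwaw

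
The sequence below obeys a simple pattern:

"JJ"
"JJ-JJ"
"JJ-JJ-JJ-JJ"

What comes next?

Every step duplicates the string with '-' between the halves.
One more doubling of JJ-JJ-JJ-JJ gives the answer.

JJ-JJ-JJ-JJ-JJ-JJ-JJ-JJ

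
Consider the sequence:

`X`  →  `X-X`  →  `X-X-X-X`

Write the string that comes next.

Every step duplicates the string with '-' between the halves.
So the next term is two copies of X-X-X-X with '-' between the halves.

X-X-X-X-X-X-X-X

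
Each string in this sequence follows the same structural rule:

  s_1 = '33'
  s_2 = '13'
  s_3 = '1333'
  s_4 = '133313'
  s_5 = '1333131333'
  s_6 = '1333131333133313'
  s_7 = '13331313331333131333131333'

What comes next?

133313133313331313331313331333131333133313

Each term (from the third on) is the previous term followed by the one before it: term 3 = 13·33 = 1333.
So term 8 is 13331313331333131333131333·1333131333133313.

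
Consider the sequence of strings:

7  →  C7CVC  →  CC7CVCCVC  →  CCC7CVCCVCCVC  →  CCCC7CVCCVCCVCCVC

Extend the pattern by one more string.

Every step adds C to the front and CVC to the end of the previous string.
So the next term is C·CCCC7CVCCVCCVCCVC·CVC.

CCCCC7CVCCVCCVCCVCCVC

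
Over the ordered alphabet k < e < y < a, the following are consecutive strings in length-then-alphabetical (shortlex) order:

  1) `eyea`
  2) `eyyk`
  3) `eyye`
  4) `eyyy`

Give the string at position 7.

Continuing the enumeration 3 steps past eyyy: eyyy → eyya → eyak → (answer).

eyae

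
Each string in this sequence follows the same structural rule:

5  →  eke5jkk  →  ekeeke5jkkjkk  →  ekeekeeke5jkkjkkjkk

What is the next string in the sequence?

Each term wraps the previous one in eke on the left and jkk on the right.
Applying this once more to ekeekeeke5jkkjkkjkk:

ekeekeekeeke5jkkjkkjkkjkk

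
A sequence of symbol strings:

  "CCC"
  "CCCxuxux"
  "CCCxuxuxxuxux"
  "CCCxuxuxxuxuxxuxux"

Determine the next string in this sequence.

The strings grow by a fixed suffix xuxux each time.
One more step from CCCxuxuxxuxuxxuxux gives the answer.

CCCxuxuxxuxuxxuxuxxuxux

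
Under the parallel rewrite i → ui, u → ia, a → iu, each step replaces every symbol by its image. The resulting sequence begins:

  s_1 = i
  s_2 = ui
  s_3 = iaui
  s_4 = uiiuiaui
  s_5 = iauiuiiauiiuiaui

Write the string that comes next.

uiiuiauiiauiuiiuiauiuiiauiiuiaui

φ(iauiuiiauiiuiaui) expands symbol-by-symbol to ui iu ia ui ia ui ui iu ia ui ui ia ui iu ia ui; joining the 16 pieces gives the next term.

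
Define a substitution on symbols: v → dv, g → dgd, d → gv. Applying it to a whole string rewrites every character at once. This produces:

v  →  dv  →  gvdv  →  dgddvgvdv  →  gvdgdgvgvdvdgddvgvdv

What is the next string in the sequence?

dgddvgvdgdgvdgddvdgddvgvdvgvdgdgvgvdvdgddvgvdv

φ(gvdgdgvgvdvdgddvgvdv) expands symbol-by-symbol to dgd dv gv dgd gv dgd dv dgd dv gv dv gv dgd gv gv dv dgd dv gv dv; joining the 20 pieces gives the next term.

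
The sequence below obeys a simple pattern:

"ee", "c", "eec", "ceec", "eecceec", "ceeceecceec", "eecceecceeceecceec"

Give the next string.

ceeceecceeceecceecceeceecceec

From term 3 onward, concatenate the second-to-last term with the last: ee·c = eec, c·eec = ceec, …
Continuing: ceeceecceec · eecceecceeceecceec gives term 8.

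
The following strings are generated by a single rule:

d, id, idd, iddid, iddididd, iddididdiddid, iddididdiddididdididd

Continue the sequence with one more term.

iddididdiddididdididdiddididdiddid

This is a Fibonacci-style word recurrence s(k) = s(k−1)·s(k−2): e.g. id·d = idd.
Continuing: iddididdiddididdididd · iddididdiddid gives term 8.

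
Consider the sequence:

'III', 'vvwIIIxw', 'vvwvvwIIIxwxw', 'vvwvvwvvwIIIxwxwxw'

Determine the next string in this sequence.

vvwvvwvvwvvwIIIxwxwxwxw

Every step adds vvw to the front and xw to the end of the previous string.
One more step from vvwvvwvvwIIIxwxwxw gives the answer.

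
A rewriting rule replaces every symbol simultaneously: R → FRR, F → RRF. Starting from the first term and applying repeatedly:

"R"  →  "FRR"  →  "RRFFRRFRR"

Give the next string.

Rewriting each symbol of RRFFRRFRR: R→FRR, R→FRR, F→RRF, F→RRF, R→FRR, R→FRR, F→RRF, R→FRR, R→FRR, which concatenates to FRR FRR RRF RRF FRR FRR RRF FRR FRR.

FRRFRRRRFRRFFRRFRRRRFFRRFRR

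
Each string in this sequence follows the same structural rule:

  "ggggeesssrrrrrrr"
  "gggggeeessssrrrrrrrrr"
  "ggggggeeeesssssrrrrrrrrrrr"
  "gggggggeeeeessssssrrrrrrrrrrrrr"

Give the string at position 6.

gggggggggeeeeeeessssssssrrrrrrrrrrrrrrrrr

Term n consists of n+1 g's, followed by n-1 e's, followed by n s's, followed by 2n+1 r's, where the shown terms are n = 3, 4, 5, 6.
Setting n = 8 gives 9, 7, 8, 17 characters in each block.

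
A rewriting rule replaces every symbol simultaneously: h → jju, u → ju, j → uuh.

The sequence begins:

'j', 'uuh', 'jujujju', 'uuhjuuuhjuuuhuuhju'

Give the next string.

Replace each of the 18 characters of uuhjuuuhjuuuhuuhju in place — ju ju jju uuh ju ju ju jju uuh ju ju ju jju ju ju jju uuh ju — and concatenate.

jujujjuuuhjujujujjuuuhjujujujjujujujjuuuhju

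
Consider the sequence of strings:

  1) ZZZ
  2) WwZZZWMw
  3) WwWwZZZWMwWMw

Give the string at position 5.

Each term wraps the previous one in Ww on the left and WMw on the right.
From WwWwZZZWMwWMw, 2 further steps: WwWwZZZWMwWMw → WwWwWwZZZWMwWMwWMw → (answer).

WwWwWwWwZZZWMwWMwWMwWMw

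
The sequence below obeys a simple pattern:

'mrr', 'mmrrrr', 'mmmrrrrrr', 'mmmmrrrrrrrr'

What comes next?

Term n consists of n m's, followed by 2n r's (n = 1, 2, …).
For the next term, n = 5, so the run lengths are 5, 10.

mmmmmrrrrrrrrrr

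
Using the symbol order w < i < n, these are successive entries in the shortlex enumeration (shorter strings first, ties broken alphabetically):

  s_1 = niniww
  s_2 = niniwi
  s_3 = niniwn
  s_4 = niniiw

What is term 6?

Stepping forward 2 times from niniiw: niniiw → niniii, then the target.

niniin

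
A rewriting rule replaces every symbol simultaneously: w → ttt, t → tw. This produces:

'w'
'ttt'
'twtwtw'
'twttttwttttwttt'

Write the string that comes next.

Replace each of the 15 characters of twttttwttttwttt in place — tw ttt tw tw tw tw ttt tw tw tw tw ttt tw tw tw — and concatenate.

twttttwtwtwtwttttwtwtwtwttttwtwtw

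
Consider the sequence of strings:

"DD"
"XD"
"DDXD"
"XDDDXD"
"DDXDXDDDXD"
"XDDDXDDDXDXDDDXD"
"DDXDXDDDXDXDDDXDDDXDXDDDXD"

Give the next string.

XDDDXDDDXDXDDDXDDDXDXDDDXDXDDDXDDDXDXDDDXD

This is a Fibonacci-style word recurrence s(k) = s(k−2)·s(k−1): e.g. DD·XD = DDXD.
Continuing: XDDDXDDDXDXDDDXD · DDXDXDDDXDXDDDXDDDXDXDDDXD gives term 8.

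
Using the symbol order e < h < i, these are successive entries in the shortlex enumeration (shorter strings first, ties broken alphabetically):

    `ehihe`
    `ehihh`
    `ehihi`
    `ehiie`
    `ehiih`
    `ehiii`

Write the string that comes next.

eieee

Treat ehiii as a base-3 numeral over the given alphabet and add one, carrying through any trailing i's.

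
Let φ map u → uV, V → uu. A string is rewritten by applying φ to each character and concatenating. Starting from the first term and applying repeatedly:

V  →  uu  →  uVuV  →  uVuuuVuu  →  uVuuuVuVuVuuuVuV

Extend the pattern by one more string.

uVuuuVuVuVuuuVuuuVuuuVuVuVuuuVuu

Replace each of the 16 characters of uVuuuVuVuVuuuVuV in place — uV uu uV uV uV uu uV uu uV uu uV uV uV uu uV uu — and concatenate.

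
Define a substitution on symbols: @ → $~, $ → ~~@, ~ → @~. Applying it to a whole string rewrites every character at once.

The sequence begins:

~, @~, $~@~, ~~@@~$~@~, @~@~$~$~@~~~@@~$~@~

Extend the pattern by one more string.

$~@~$~@~~~@@~~~@@~$~@~@~@~$~$~@~~~@@~$~@~

φ(@~@~$~$~@~~~@@~$~@~) expands symbol-by-symbol to $~ @~ $~ @~ ~~@ @~ ~~@ @~ $~ @~ @~ @~ $~ $~ @~ ~~@ @~ $~ @~; joining the 19 pieces gives the next term.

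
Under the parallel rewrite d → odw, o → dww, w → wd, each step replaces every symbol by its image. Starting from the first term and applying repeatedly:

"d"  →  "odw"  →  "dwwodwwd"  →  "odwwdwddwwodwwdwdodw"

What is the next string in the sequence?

Applying the rule to each of the 20 symbols of odwwdwddwwodwwdwdodw gives the pieces dww odw wd wd odw wd odw odw wd wd dww odw wd wd odw wd odw dww odw wd, which concatenate to the answer.

dwwodwwdwdodwwdodwodwwdwddwwodwwdwdodwwdodwdwwodwwd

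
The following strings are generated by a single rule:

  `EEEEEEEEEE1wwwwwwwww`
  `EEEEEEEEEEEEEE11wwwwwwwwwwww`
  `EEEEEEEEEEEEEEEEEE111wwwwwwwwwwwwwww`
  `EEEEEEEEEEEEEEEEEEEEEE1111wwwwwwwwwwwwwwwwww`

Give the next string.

Reading off run lengths: E runs 10, 14, 18, 22; 1 runs 1, 2, 3, 4; w runs 9, 12, 15, 18 — each is linear in n, where the shown terms are n = 2, 3, 4, 5.
For the next term, n = 6, so the run lengths are 26, 5, 21.

EEEEEEEEEEEEEEEEEEEEEEEEEE11111wwwwwwwwwwwwwwwwwwwww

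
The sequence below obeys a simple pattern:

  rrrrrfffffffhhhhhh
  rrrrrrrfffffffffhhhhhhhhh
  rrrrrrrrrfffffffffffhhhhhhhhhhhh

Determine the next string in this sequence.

Term n consists of 2n+1 r's, followed by 2n+3 f's, followed by 3n h's, where the shown terms are n = 2, 3, 4.
For the next term, n = 5, so the run lengths are 11, 13, 15.

rrrrrrrrrrrfffffffffffffhhhhhhhhhhhhhhh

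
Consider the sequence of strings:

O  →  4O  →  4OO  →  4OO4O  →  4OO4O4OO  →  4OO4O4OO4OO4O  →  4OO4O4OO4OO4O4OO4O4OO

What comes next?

4OO4O4OO4OO4O4OO4O4OO4OO4O4OO4OO4O

Each term (from the third on) is the previous term followed by the one before it: term 3 = 4O·O = 4OO.
So term 8 is 4OO4O4OO4OO4O4OO4O4OO·4OO4O4OO4OO4O.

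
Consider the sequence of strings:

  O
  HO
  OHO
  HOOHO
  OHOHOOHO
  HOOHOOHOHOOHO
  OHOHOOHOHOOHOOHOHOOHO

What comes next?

From term 3 onward, concatenate the second-to-last term with the last: O·HO = OHO, HO·OHO = HOOHO, …
The next term joins HOOHOOHOHOOHO and OHOHOOHOHOOHOOHOHOOHO.

HOOHOOHOHOOHOOHOHOOHOHOOHOOHOHOOHO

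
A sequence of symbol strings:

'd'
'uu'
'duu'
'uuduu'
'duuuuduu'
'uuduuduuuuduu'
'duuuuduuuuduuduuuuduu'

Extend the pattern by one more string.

From term 3 onward, concatenate the second-to-last term with the last: d·uu = duu, uu·duu = uuduu, …
The next term joins uuduuduuuuduu and duuuuduuuuduuduuuuduu.

uuduuduuuuduuduuuuduuuuduuduuuuduu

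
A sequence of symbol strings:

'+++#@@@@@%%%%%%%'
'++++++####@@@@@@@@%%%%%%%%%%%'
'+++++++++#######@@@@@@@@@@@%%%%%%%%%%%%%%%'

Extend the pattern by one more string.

++++++++++++##########@@@@@@@@@@@@@@%%%%%%%%%%%%%%%%%%%

Each string has the form +^{3n} #^{3n-2} @^{3n+2} %^{4n+3} (n = 1, 2, …).
For the next term, n = 4, so the run lengths are 12, 10, 14, 19.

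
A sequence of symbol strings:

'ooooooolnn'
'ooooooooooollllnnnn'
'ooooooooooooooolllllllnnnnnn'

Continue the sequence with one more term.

ooooooooooooooooooollllllllllnnnnnnnn

Term n consists of 4n+3 o's, followed by 3n-2 l's, followed by 2n n's (n = 1, 2, …).
At n = 4 the blocks have lengths 19, 10, 8.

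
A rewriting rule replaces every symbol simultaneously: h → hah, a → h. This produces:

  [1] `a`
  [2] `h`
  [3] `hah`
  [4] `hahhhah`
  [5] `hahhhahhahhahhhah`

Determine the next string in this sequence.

Replace each of the 17 characters of hahhhahhahhahhhah in place — hah h hah hah hah h hah hah h hah hah h hah hah hah h hah — and concatenate.

hahhhahhahhahhhahhahhhahhahhhahhahhahhhah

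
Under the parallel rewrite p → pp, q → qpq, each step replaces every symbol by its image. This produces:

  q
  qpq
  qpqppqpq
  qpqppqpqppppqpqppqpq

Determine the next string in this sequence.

Rewriting the 20 symbols of qpqppqpqppppqpqppqpq one by one yields qpq pp qpq pp pp qpq pp qpq pp pp pp pp qpq pp qpq pp pp qpq pp qpq; concatenated:

qpqppqpqppppqpqppqpqppppppppqpqppqpqppppqpqppqpq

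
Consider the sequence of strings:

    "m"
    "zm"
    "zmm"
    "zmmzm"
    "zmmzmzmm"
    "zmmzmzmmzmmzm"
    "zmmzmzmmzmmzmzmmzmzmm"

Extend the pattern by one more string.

Each term (from the third on) is the previous term followed by the one before it: term 3 = zm·m = zmm.
So term 8 is zmmzmzmmzmmzmzmmzmzmm·zmmzmzmmzmmzm.

zmmzmzmmzmmzmzmmzmzmmzmmzmzmmzmmzm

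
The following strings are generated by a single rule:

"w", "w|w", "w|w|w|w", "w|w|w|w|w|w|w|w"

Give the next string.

w|w|w|w|w|w|w|w|w|w|w|w|w|w|w|w

Every step duplicates the string with '|' between the halves.
So the next term is two copies of w|w|w|w|w|w|w|w with '|' between the halves.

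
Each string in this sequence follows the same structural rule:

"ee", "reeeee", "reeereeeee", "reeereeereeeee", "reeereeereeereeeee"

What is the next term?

reeereeereeereeereeeee

The strings grow by a fixed prefix reee each time.
One more step from reeereeereeereeeee gives the answer.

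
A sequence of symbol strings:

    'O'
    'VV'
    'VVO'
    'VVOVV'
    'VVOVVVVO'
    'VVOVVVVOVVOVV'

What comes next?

VVOVVVVOVVOVVVVOVVVVO

Each term (from the third on) is the previous term followed by the one before it: term 3 = VV·O = VVO.
Continuing: VVOVVVVOVVOVV · VVOVVVVO gives term 7.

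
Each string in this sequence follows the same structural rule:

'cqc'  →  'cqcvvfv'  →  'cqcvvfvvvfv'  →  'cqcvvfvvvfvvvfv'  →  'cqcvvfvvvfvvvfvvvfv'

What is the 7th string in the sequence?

cqcvvfvvvfvvvfvvvfvvvfvvvfv

Each term is the previous one with vvfv appended.
From cqcvvfvvvfvvvfvvvfv, 2 further steps: cqcvvfvvvfvvvfvvvfv → cqcvvfvvvfvvvfvvvfvvvfv → (answer).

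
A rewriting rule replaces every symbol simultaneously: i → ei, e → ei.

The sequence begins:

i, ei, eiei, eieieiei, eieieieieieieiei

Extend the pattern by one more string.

Applying the rule to each of the 16 symbols of eieieieieieieiei gives the pieces ei ei ei ei ei ei ei ei ei ei ei ei ei ei ei ei, which concatenate to the answer.

eieieieieieieieieieieieieieieiei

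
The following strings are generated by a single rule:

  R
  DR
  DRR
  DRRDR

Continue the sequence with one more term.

From term 3 onward, concatenate the last term with the second-to-last: DR·R = DRR, DRR·DR = DRRDR, …
Continuing: DRRDR · DRR gives term 5.

DRRDRDRR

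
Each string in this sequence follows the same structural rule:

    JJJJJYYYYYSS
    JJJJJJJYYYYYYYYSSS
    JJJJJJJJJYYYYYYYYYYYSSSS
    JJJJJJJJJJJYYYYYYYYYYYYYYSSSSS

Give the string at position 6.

Each string has the form J^{2n+1} Y^{3n-1} S^{n}, where the shown terms are n = 2, 3, 4, 5.
At n = 7 the blocks have lengths 15, 20, 7.

JJJJJJJJJJJJJJJYYYYYYYYYYYYYYYYYYYYSSSSSSS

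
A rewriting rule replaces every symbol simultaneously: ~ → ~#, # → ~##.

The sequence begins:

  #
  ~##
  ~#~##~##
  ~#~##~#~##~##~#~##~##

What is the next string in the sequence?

~#~##~#~##~##~#~##~#~##~##~#~##~##~#~##~#~##~##~#~##~##

Applying the rule to each of the 21 symbols of ~#~##~#~##~##~#~##~## gives the pieces ~# ~## ~# ~## ~## ~# ~## ~# ~## ~## ~# ~## ~## ~# ~## ~# ~## ~## ~# ~## ~##, which concatenate to the answer.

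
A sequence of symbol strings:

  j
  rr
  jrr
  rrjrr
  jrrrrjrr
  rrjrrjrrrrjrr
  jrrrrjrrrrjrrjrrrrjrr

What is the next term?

rrjrrjrrrrjrrjrrrrjrrrrjrrjrrrrjrr

From term 3 onward, concatenate the second-to-last term with the last: j·rr = jrr, rr·jrr = rrjrr, …
Continuing: rrjrrjrrrrjrr · jrrrrjrrrrjrrjrrrrjrr gives term 8.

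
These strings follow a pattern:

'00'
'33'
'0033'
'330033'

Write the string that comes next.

Each term (from the third on) is the two preceding terms concatenated in order: term 3 = 00·33 = 0033.
Continuing: 0033 · 330033 gives term 5.

0033330033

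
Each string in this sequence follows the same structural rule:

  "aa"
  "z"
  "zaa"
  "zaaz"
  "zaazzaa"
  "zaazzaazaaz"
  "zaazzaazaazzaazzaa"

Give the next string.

zaazzaazaazzaazzaazaazzaazaaz

This is a Fibonacci-style word recurrence s(k) = s(k−1)·s(k−2): e.g. z·aa = zaa.
Continuing: zaazzaazaazzaazzaa · zaazzaazaaz gives term 8.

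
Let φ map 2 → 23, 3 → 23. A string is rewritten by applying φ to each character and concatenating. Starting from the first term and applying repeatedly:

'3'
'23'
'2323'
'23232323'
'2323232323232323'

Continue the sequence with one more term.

23232323232323232323232323232323

Replace each of the 16 characters of 2323232323232323 in place — 23 23 23 23 23 23 23 23 23 23 23 23 23 23 23 23 — and concatenate.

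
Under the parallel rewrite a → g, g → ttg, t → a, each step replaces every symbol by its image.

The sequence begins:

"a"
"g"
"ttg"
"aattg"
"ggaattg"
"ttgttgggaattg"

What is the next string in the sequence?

Rewriting the 13 symbols of ttgttgggaattg one by one yields a a ttg a a ttg ttg ttg g g a a ttg; concatenated:

aattgaattgttgttgggaattg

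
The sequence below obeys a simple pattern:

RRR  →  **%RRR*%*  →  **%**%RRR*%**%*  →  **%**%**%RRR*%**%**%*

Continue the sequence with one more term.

s(k+1) = **%·s(k)·*%*, so each term gains **% as a prefix and *%* as a suffix.
Applying this once more to **%**%**%RRR*%**%**%*:

**%**%**%**%RRR*%**%**%**%*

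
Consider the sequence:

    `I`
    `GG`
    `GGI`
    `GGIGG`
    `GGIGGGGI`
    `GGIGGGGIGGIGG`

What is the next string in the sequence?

GGIGGGGIGGIGGGGIGGGGI

From term 3 onward, concatenate the last term with the second-to-last: GG·I = GGI, GGI·GG = GGIGG, …
Continuing: GGIGGGGIGGIGG · GGIGGGGI gives term 7.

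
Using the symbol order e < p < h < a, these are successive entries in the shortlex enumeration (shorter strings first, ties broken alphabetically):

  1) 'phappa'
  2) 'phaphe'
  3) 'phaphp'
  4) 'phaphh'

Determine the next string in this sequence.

phapha

Find the rightmost character of phaphh below a, bump it to the next letter, and reset everything to its right to e.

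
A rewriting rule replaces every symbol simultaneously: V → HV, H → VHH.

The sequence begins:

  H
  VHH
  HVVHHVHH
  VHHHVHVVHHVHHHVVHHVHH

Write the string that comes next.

Rewriting the 21 symbols of VHHHVHVVHHVHHHVVHHVHH one by one yields HV VHH VHH VHH HV VHH HV HV VHH VHH HV VHH VHH VHH HV HV VHH VHH HV VHH VHH; concatenated:

HVVHHVHHVHHHVVHHHVHVVHHVHHHVVHHVHHVHHHVHVVHHVHHHVVHHVHH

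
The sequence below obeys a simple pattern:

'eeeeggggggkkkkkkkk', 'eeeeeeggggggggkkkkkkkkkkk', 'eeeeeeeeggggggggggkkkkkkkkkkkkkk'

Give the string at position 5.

Each string has the form e^{2n-2} g^{2n} k^{3n-1}, where the shown terms are n = 3, 4, 5.
Setting n = 7 gives 12, 14, 20 characters in each block.

eeeeeeeeeeeeggggggggggggggkkkkkkkkkkkkkkkkkkkk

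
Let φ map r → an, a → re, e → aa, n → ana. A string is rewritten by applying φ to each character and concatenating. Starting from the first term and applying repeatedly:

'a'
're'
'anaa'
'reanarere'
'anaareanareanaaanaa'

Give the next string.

reanarereanaareanareanaareanarerereanarere

φ(anaareanareanaaanaa) expands symbol-by-symbol to re ana re re an aa re ana re an aa re ana re re re ana re re; joining the 19 pieces gives the next term.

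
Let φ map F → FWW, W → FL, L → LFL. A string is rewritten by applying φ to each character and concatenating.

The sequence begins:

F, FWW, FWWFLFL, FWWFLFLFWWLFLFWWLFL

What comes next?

FWWFLFLFWWLFLFWWLFLFWWFLFLLFLFWWLFLFWWFLFLLFLFWWLFL

Replace each of the 19 characters of FWWFLFLFWWLFLFWWLFL in place — FWW FL FL FWW LFL FWW LFL FWW FL FL LFL FWW LFL FWW FL FL LFL FWW LFL — and concatenate.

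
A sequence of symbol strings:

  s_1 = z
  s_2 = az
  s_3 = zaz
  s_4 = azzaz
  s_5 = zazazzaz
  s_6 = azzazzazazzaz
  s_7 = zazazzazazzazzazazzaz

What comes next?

azzazzazazzazzazazzazazzazzazazzaz

This is a Fibonacci-style word recurrence s(k) = s(k−2)·s(k−1): e.g. z·az = zaz.
Continuing: azzazzazazzaz · zazazzazazzazzazazzaz gives term 8.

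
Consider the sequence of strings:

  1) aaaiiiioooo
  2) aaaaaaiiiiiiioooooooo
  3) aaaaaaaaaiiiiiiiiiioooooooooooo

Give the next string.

aaaaaaaaaaaaiiiiiiiiiiiiioooooooooooooooo

Term n consists of 3n a's, followed by 3n+1 i's, followed by 4n o's (n = 1, 2, …).
At n = 4 the blocks have lengths 12, 13, 16.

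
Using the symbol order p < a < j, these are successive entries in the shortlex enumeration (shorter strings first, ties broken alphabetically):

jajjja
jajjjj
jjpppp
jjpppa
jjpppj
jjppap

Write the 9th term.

jjppjp

Stepping forward 3 times from jjppap: jjppap → jjppaa → jjppaj, then the target.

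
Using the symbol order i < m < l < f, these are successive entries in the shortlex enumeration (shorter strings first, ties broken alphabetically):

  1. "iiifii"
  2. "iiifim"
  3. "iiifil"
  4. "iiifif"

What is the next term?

iiifmi

The successor of iiifif increments the rightmost position that isn't already f and resets every position after it to i.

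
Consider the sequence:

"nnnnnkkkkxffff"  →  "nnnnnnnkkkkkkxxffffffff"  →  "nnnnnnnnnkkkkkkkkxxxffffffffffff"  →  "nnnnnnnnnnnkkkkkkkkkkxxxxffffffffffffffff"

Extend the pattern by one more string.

nnnnnnnnnnnnnkkkkkkkkkkkkxxxxxffffffffffffffffffff

Term n consists of 2n+3 n's, followed by 2n+2 k's, followed by n x's, followed by 4n f's (n = 1, 2, …).
Setting n = 5 gives 13, 12, 5, 20 characters in each block.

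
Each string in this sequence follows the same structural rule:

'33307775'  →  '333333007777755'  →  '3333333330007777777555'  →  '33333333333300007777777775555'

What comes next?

333333333333333000007777777777755555

The n-th term is 3n 3's then n 0's then 2n+1 7's then n 5's (n = 1, 2, …).
At n = 5 the blocks have lengths 15, 5, 11, 5.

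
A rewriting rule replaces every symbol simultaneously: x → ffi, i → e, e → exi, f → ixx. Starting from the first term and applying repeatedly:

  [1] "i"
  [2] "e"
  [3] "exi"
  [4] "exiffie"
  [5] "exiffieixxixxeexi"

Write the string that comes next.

Applying the rule to each of the 17 symbols of exiffieixxixxeexi gives the pieces exi ffi e ixx ixx e exi e ffi ffi e ffi ffi exi exi ffi e, which concatenate to the answer.

exiffieixxixxeexieffiffieffiffiexiexiffie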